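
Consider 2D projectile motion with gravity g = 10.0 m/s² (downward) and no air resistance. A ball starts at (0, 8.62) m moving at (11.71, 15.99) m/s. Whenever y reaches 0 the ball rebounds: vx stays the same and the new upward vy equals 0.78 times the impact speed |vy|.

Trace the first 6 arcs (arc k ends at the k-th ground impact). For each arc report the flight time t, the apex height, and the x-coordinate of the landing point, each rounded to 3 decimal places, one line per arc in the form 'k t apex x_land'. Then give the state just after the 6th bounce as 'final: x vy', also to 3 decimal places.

1 3.668 21.404 42.952
2 3.228 13.022 80.748
3 2.518 7.923 110.229
4 1.964 4.820 133.224
5 1.532 2.933 151.160
6 1.195 1.784 165.150
final: 165.150 4.659

Arc 1: start y=8.620, vy=15.990 → t=3.668, apex=21.404, x_land=42.952, impact vy=-20.690
  bounce: vy ← 0.78·20.690 = 16.138
Arc 2: start y=0.000, vy=16.138 → t=3.228, apex=13.022, x_land=80.748, impact vy=-16.138
  bounce: vy ← 0.78·16.138 = 12.588
Arc 3: start y=0.000, vy=12.588 → t=2.518, apex=7.923, x_land=110.229, impact vy=-12.588
  bounce: vy ← 0.78·12.588 = 9.819
Arc 4: start y=0.000, vy=9.819 → t=1.964, apex=4.820, x_land=133.224, impact vy=-9.819
  bounce: vy ← 0.78·9.819 = 7.658
Arc 5: start y=0.000, vy=7.658 → t=1.532, apex=2.933, x_land=151.160, impact vy=-7.658
  bounce: vy ← 0.78·7.658 = 5.974
Arc 6: start y=0.000, vy=5.974 → t=1.195, apex=1.784, x_land=165.150, impact vy=-5.974
  bounce: vy ← 0.78·5.974 = 4.659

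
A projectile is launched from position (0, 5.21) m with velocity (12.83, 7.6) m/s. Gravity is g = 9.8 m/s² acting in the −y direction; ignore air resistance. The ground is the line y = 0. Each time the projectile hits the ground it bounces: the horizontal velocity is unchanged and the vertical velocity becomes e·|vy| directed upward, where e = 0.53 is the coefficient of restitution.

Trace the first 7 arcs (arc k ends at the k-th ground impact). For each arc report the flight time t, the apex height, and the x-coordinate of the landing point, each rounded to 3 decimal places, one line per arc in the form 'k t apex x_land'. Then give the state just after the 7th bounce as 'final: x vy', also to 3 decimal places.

1 2.066 8.157 26.503
2 1.368 2.291 44.050
3 0.725 0.644 53.350
4 0.384 0.181 58.279
5 0.204 0.051 60.891
6 0.108 0.014 62.276
7 0.057 0.004 63.010
final: 63.010 0.149

Arc 1: start y=5.210, vy=7.600 → t=2.066, apex=8.157, x_land=26.503, impact vy=-12.644
  bounce: vy ← 0.53·12.644 = 6.701
Arc 2: start y=0.000, vy=6.701 → t=1.368, apex=2.291, x_land=44.050, impact vy=-6.701
  bounce: vy ← 0.53·6.701 = 3.552
Arc 3: start y=0.000, vy=3.552 → t=0.725, apex=0.644, x_land=53.350, impact vy=-3.552
  bounce: vy ← 0.53·3.552 = 1.882
Arc 4: start y=0.000, vy=1.882 → t=0.384, apex=0.181, x_land=58.279, impact vy=-1.882
  bounce: vy ← 0.53·1.882 = 0.998
Arc 5: start y=0.000, vy=0.998 → t=0.204, apex=0.051, x_land=60.891, impact vy=-0.998
  bounce: vy ← 0.53·0.998 = 0.529
Arc 6: start y=0.000, vy=0.529 → t=0.108, apex=0.014, x_land=62.276, impact vy=-0.529
  bounce: vy ← 0.53·0.529 = 0.280
Arc 7: start y=0.000, vy=0.280 → t=0.057, apex=0.004, x_land=63.010, impact vy=-0.280
  bounce: vy ← 0.53·0.280 = 0.149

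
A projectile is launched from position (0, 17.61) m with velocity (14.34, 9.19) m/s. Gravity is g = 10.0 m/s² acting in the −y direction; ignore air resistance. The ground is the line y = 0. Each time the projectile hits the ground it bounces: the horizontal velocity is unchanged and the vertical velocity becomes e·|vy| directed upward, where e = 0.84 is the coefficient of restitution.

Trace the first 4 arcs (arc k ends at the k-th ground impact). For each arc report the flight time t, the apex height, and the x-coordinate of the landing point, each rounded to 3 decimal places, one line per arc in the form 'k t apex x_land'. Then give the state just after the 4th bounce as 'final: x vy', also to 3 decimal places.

1 3.009 21.833 43.144
2 3.511 15.405 93.486
3 2.949 10.870 135.773
4 2.477 7.670 171.294
final: 171.294 10.404

Arc 1: start y=17.610, vy=9.190 → t=3.009, apex=21.833, x_land=43.144, impact vy=-20.896
  bounce: vy ← 0.84·20.896 = 17.553
Arc 2: start y=0.000, vy=17.553 → t=3.511, apex=15.405, x_land=93.486, impact vy=-17.553
  bounce: vy ← 0.84·17.553 = 14.744
Arc 3: start y=0.000, vy=14.744 → t=2.949, apex=10.870, x_land=135.773, impact vy=-14.744
  bounce: vy ← 0.84·14.744 = 12.385
Arc 4: start y=0.000, vy=12.385 → t=2.477, apex=7.670, x_land=171.294, impact vy=-12.385
  bounce: vy ← 0.84·12.385 = 10.404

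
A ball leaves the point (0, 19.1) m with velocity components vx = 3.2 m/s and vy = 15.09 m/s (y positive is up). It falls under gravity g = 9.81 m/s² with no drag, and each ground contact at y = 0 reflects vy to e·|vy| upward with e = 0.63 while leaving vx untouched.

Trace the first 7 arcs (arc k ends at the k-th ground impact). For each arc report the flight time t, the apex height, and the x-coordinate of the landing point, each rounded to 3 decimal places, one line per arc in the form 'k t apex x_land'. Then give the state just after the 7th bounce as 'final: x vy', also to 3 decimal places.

Arc 1: start y=19.100, vy=15.090 → t=4.040, apex=30.706, x_land=12.929, impact vy=-24.545
  bounce: vy ← 0.63·24.545 = 15.463
Arc 2: start y=0.000, vy=15.463 → t=3.153, apex=12.187, x_land=23.017, impact vy=-15.463
  bounce: vy ← 0.63·15.463 = 9.742
Arc 3: start y=0.000, vy=9.742 → t=1.986, apex=4.837, x_land=29.373, impact vy=-9.742
  bounce: vy ← 0.63·9.742 = 6.137
Arc 4: start y=0.000, vy=6.137 → t=1.251, apex=1.920, x_land=33.376, impact vy=-6.137
  bounce: vy ← 0.63·6.137 = 3.867
Arc 5: start y=0.000, vy=3.867 → t=0.788, apex=0.762, x_land=35.899, impact vy=-3.867
  bounce: vy ← 0.63·3.867 = 2.436
Arc 6: start y=0.000, vy=2.436 → t=0.497, apex=0.302, x_land=37.488, impact vy=-2.436
  bounce: vy ← 0.63·2.436 = 1.535
Arc 7: start y=0.000, vy=1.535 → t=0.313, apex=0.120, x_land=38.489, impact vy=-1.535
  bounce: vy ← 0.63·1.535 = 0.967

1 4.040 30.706 12.929
2 3.153 12.187 23.017
3 1.986 4.837 29.373
4 1.251 1.920 33.376
5 0.788 0.762 35.899
6 0.497 0.302 37.488
7 0.313 0.120 38.489
final: 38.489 0.967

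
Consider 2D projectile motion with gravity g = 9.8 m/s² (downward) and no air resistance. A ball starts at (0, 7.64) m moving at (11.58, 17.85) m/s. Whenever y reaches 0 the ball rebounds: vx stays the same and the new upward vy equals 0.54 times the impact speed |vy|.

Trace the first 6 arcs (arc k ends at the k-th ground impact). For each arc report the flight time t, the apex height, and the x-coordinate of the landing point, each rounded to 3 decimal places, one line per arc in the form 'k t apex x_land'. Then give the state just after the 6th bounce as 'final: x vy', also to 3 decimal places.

Arc 1: start y=7.640, vy=17.850 → t=4.030, apex=23.896, x_land=46.665, impact vy=-21.642
  bounce: vy ← 0.54·21.642 = 11.687
Arc 2: start y=0.000, vy=11.687 → t=2.385, apex=6.968, x_land=74.283, impact vy=-11.687
  bounce: vy ← 0.54·11.687 = 6.311
Arc 3: start y=0.000, vy=6.311 → t=1.288, apex=2.032, x_land=89.197, impact vy=-6.311
  bounce: vy ← 0.54·6.311 = 3.408
Arc 4: start y=0.000, vy=3.408 → t=0.695, apex=0.593, x_land=97.251, impact vy=-3.408
  bounce: vy ← 0.54·3.408 = 1.840
Arc 5: start y=0.000, vy=1.840 → t=0.376, apex=0.173, x_land=101.600, impact vy=-1.840
  bounce: vy ← 0.54·1.840 = 0.994
Arc 6: start y=0.000, vy=0.994 → t=0.203, apex=0.050, x_land=103.948, impact vy=-0.994
  bounce: vy ← 0.54·0.994 = 0.537

1 4.030 23.896 46.665
2 2.385 6.968 74.283
3 1.288 2.032 89.197
4 0.695 0.593 97.251
5 0.376 0.173 101.600
6 0.203 0.050 103.948
final: 103.948 0.537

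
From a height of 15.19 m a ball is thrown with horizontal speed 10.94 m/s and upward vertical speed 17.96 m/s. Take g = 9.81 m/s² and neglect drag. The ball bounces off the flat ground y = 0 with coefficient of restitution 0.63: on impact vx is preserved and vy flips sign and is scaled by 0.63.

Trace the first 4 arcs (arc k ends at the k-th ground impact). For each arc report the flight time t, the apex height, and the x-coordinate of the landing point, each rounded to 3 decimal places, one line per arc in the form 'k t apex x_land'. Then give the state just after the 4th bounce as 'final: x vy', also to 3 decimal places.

1 4.370 31.630 47.810
2 3.200 12.554 82.814
3 2.016 4.983 104.867
4 1.270 1.978 118.760
final: 118.760 3.924

Arc 1: start y=15.190, vy=17.960 → t=4.370, apex=31.630, x_land=47.810, impact vy=-24.912
  bounce: vy ← 0.63·24.912 = 15.694
Arc 2: start y=0.000, vy=15.694 → t=3.200, apex=12.554, x_land=82.814, impact vy=-15.694
  bounce: vy ← 0.63·15.694 = 9.887
Arc 3: start y=0.000, vy=9.887 → t=2.016, apex=4.983, x_land=104.867, impact vy=-9.887
  bounce: vy ← 0.63·9.887 = 6.229
Arc 4: start y=0.000, vy=6.229 → t=1.270, apex=1.978, x_land=118.760, impact vy=-6.229
  bounce: vy ← 0.63·6.229 = 3.924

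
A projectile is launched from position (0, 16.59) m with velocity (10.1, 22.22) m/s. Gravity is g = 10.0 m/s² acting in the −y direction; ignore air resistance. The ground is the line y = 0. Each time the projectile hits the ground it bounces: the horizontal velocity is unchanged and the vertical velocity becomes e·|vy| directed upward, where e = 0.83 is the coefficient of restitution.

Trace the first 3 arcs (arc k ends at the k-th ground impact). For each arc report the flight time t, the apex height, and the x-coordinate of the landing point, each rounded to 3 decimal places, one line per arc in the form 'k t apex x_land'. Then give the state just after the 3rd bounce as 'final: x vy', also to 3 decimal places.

1 5.095 41.276 51.462
2 4.770 28.435 99.634
3 3.959 19.589 139.616
final: 139.616 16.429

Arc 1: start y=16.590, vy=22.220 → t=5.095, apex=41.276, x_land=51.462, impact vy=-28.732
  bounce: vy ← 0.83·28.732 = 23.848
Arc 2: start y=0.000, vy=23.848 → t=4.770, apex=28.435, x_land=99.634, impact vy=-23.848
  bounce: vy ← 0.83·23.848 = 19.793
Arc 3: start y=0.000, vy=19.793 → t=3.959, apex=19.589, x_land=139.616, impact vy=-19.793
  bounce: vy ← 0.83·19.793 = 16.429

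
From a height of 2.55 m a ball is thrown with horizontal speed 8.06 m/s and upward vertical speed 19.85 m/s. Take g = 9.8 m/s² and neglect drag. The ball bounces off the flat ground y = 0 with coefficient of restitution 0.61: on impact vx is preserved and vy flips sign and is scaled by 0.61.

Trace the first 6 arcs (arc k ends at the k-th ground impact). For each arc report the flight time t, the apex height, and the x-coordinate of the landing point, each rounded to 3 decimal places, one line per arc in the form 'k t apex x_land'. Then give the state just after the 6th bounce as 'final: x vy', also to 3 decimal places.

Arc 1: start y=2.550, vy=19.850 → t=4.176, apex=22.653, x_land=33.656, impact vy=-21.071
  bounce: vy ← 0.61·21.071 = 12.854
Arc 2: start y=0.000, vy=12.854 → t=2.623, apex=8.429, x_land=54.798, impact vy=-12.854
  bounce: vy ← 0.61·12.854 = 7.841
Arc 3: start y=0.000, vy=7.841 → t=1.600, apex=3.137, x_land=67.696, impact vy=-7.841
  bounce: vy ← 0.61·7.841 = 4.783
Arc 4: start y=0.000, vy=4.783 → t=0.976, apex=1.167, x_land=75.563, impact vy=-4.783
  bounce: vy ← 0.61·4.783 = 2.918
Arc 5: start y=0.000, vy=2.918 → t=0.595, apex=0.434, x_land=80.362, impact vy=-2.918
  bounce: vy ← 0.61·2.918 = 1.780
Arc 6: start y=0.000, vy=1.780 → t=0.363, apex=0.162, x_land=83.289, impact vy=-1.780
  bounce: vy ← 0.61·1.780 = 1.086

1 4.176 22.653 33.656
2 2.623 8.429 54.798
3 1.600 3.137 67.696
4 0.976 1.167 75.563
5 0.595 0.434 80.362
6 0.363 0.162 83.289
final: 83.289 1.086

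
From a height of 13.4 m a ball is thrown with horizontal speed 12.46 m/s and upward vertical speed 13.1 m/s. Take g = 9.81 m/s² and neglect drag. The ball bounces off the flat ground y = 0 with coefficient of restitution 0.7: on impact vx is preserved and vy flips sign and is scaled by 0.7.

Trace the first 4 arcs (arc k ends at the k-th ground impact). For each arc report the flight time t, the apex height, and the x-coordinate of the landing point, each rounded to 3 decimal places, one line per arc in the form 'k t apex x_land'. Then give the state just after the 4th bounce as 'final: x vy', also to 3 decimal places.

Arc 1: start y=13.400, vy=13.100 → t=3.460, apex=22.147, x_land=43.115, impact vy=-20.845
  bounce: vy ← 0.7·20.845 = 14.592
Arc 2: start y=0.000, vy=14.592 → t=2.975, apex=10.852, x_land=80.181, impact vy=-14.592
  bounce: vy ← 0.7·14.592 = 10.214
Arc 3: start y=0.000, vy=10.214 → t=2.082, apex=5.317, x_land=106.128, impact vy=-10.214
  bounce: vy ← 0.7·10.214 = 7.150
Arc 4: start y=0.000, vy=7.150 → t=1.458, apex=2.606, x_land=124.290, impact vy=-7.150
  bounce: vy ← 0.7·7.150 = 5.005

1 3.460 22.147 43.115
2 2.975 10.852 80.181
3 2.082 5.317 106.128
4 1.458 2.606 124.290
final: 124.290 5.005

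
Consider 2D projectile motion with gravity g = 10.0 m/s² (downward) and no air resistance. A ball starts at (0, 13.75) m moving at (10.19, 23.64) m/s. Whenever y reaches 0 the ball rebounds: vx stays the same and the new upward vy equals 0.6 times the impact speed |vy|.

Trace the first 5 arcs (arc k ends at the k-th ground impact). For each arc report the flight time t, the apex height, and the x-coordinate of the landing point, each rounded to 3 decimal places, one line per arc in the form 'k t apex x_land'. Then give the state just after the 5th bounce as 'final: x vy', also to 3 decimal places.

Arc 1: start y=13.750, vy=23.640 → t=5.252, apex=41.692, x_land=53.514, impact vy=-28.876
  bounce: vy ← 0.6·28.876 = 17.326
Arc 2: start y=0.000, vy=17.326 → t=3.465, apex=15.009, x_land=88.824, impact vy=-17.326
  bounce: vy ← 0.6·17.326 = 10.396
Arc 3: start y=0.000, vy=10.396 → t=2.079, apex=5.403, x_land=110.010, impact vy=-10.396
  bounce: vy ← 0.6·10.396 = 6.237
Arc 4: start y=0.000, vy=6.237 → t=1.247, apex=1.945, x_land=122.722, impact vy=-6.237
  bounce: vy ← 0.6·6.237 = 3.742
Arc 5: start y=0.000, vy=3.742 → t=0.748, apex=0.700, x_land=130.349, impact vy=-3.742
  bounce: vy ← 0.6·3.742 = 2.245

1 5.252 41.692 53.514
2 3.465 15.009 88.824
3 2.079 5.403 110.010
4 1.247 1.945 122.722
5 0.748 0.700 130.349
final: 130.349 2.245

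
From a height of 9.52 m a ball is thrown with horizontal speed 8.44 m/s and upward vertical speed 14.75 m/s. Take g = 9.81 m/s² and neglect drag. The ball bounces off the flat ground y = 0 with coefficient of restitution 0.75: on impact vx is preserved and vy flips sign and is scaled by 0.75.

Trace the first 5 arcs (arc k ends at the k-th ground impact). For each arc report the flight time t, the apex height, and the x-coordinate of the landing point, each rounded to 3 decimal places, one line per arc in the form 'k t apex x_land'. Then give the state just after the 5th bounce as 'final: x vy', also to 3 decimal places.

1 3.553 20.609 29.990
2 3.075 11.592 55.940
3 2.306 6.521 75.403
4 1.730 3.668 90.000
5 1.297 2.063 100.948
final: 100.948 4.772

Arc 1: start y=9.520, vy=14.750 → t=3.553, apex=20.609, x_land=29.990, impact vy=-20.108
  bounce: vy ← 0.75·20.108 = 15.081
Arc 2: start y=0.000, vy=15.081 → t=3.075, apex=11.592, x_land=55.940, impact vy=-15.081
  bounce: vy ← 0.75·15.081 = 11.311
Arc 3: start y=0.000, vy=11.311 → t=2.306, apex=6.521, x_land=75.403, impact vy=-11.311
  bounce: vy ← 0.75·11.311 = 8.483
Arc 4: start y=0.000, vy=8.483 → t=1.730, apex=3.668, x_land=90.000, impact vy=-8.483
  bounce: vy ← 0.75·8.483 = 6.362
Arc 5: start y=0.000, vy=6.362 → t=1.297, apex=2.063, x_land=100.948, impact vy=-6.362
  bounce: vy ← 0.75·6.362 = 4.772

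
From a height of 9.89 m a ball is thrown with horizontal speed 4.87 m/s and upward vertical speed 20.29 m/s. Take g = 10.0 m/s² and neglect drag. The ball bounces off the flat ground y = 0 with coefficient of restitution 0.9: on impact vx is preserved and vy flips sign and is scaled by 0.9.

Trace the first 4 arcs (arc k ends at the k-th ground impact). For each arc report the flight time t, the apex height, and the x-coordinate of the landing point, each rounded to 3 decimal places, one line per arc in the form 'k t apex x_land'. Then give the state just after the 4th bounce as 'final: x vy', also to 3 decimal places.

Arc 1: start y=9.890, vy=20.290 → t=4.498, apex=30.474, x_land=21.904, impact vy=-24.688
  bounce: vy ← 0.9·24.688 = 22.219
Arc 2: start y=0.000, vy=22.219 → t=4.444, apex=24.684, x_land=43.545, impact vy=-22.219
  bounce: vy ← 0.9·22.219 = 19.997
Arc 3: start y=0.000, vy=19.997 → t=3.999, apex=19.994, x_land=63.023, impact vy=-19.997
  bounce: vy ← 0.9·19.997 = 17.997
Arc 4: start y=0.000, vy=17.997 → t=3.599, apex=16.195, x_land=80.552, impact vy=-17.997
  bounce: vy ← 0.9·17.997 = 16.198

1 4.498 30.474 21.904
2 4.444 24.684 43.545
3 3.999 19.994 63.023
4 3.599 16.195 80.552
final: 80.552 16.198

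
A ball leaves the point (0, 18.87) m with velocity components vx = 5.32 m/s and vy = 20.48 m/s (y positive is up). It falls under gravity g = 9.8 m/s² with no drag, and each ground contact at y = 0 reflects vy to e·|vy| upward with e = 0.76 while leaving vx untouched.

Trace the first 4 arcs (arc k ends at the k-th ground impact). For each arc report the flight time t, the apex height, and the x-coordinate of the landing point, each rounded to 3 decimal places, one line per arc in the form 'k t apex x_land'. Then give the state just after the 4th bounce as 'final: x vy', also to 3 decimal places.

1 4.957 40.270 26.369
2 4.357 23.260 49.551
3 3.312 13.435 67.169
4 2.517 7.760 80.558
final: 80.558 9.373

Arc 1: start y=18.870, vy=20.480 → t=4.957, apex=40.270, x_land=26.369, impact vy=-28.094
  bounce: vy ← 0.76·28.094 = 21.352
Arc 2: start y=0.000, vy=21.352 → t=4.357, apex=23.260, x_land=49.551, impact vy=-21.352
  bounce: vy ← 0.76·21.352 = 16.227
Arc 3: start y=0.000, vy=16.227 → t=3.312, apex=13.435, x_land=67.169, impact vy=-16.227
  bounce: vy ← 0.76·16.227 = 12.333
Arc 4: start y=0.000, vy=12.333 → t=2.517, apex=7.760, x_land=80.558, impact vy=-12.333
  bounce: vy ← 0.76·12.333 = 9.373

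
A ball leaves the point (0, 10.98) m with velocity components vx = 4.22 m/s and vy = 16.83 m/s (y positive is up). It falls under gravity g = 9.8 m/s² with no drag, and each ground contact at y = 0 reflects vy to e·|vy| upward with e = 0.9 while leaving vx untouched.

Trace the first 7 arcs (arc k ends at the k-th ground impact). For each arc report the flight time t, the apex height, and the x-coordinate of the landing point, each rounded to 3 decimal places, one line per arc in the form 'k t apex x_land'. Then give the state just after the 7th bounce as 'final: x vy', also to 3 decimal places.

1 3.996 25.431 16.861
2 4.101 20.599 34.166
3 3.691 16.686 49.741
4 3.322 13.515 63.758
5 2.989 10.947 76.373
6 2.690 8.867 87.727
7 2.421 7.183 97.945
final: 97.945 10.679

Arc 1: start y=10.980, vy=16.830 → t=3.996, apex=25.431, x_land=16.861, impact vy=-22.326
  bounce: vy ← 0.9·22.326 = 20.094
Arc 2: start y=0.000, vy=20.094 → t=4.101, apex=20.599, x_land=34.166, impact vy=-20.094
  bounce: vy ← 0.9·20.094 = 18.084
Arc 3: start y=0.000, vy=18.084 → t=3.691, apex=16.686, x_land=49.741, impact vy=-18.084
  bounce: vy ← 0.9·18.084 = 16.276
Arc 4: start y=0.000, vy=16.276 → t=3.322, apex=13.515, x_land=63.758, impact vy=-16.276
  bounce: vy ← 0.9·16.276 = 14.648
Arc 5: start y=0.000, vy=14.648 → t=2.989, apex=10.947, x_land=76.373, impact vy=-14.648
  bounce: vy ← 0.9·14.648 = 13.183
Arc 6: start y=0.000, vy=13.183 → t=2.690, apex=8.867, x_land=87.727, impact vy=-13.183
  bounce: vy ← 0.9·13.183 = 11.865
Arc 7: start y=0.000, vy=11.865 → t=2.421, apex=7.183, x_land=97.945, impact vy=-11.865
  bounce: vy ← 0.9·11.865 = 10.679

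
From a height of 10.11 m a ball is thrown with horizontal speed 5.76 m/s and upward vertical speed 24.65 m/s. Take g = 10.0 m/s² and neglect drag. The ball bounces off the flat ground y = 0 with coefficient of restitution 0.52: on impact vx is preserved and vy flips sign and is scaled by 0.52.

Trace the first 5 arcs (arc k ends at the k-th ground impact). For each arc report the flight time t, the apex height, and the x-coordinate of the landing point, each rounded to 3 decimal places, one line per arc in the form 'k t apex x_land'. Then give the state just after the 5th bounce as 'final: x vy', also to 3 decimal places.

Arc 1: start y=10.110, vy=24.650 → t=5.311, apex=40.491, x_land=30.590, impact vy=-28.457
  bounce: vy ← 0.52·28.457 = 14.798
Arc 2: start y=0.000, vy=14.798 → t=2.960, apex=10.949, x_land=47.637, impact vy=-14.798
  bounce: vy ← 0.52·14.798 = 7.695
Arc 3: start y=0.000, vy=7.695 → t=1.539, apex=2.961, x_land=56.501, impact vy=-7.695
  bounce: vy ← 0.52·7.695 = 4.001
Arc 4: start y=0.000, vy=4.001 → t=0.800, apex=0.801, x_land=61.111, impact vy=-4.001
  bounce: vy ← 0.52·4.001 = 2.081
Arc 5: start y=0.000, vy=2.081 → t=0.416, apex=0.216, x_land=63.508, impact vy=-2.081
  bounce: vy ← 0.52·2.081 = 1.082

1 5.311 40.491 30.590
2 2.960 10.949 47.637
3 1.539 2.961 56.501
4 0.800 0.801 61.111
5 0.416 0.216 63.508
final: 63.508 1.082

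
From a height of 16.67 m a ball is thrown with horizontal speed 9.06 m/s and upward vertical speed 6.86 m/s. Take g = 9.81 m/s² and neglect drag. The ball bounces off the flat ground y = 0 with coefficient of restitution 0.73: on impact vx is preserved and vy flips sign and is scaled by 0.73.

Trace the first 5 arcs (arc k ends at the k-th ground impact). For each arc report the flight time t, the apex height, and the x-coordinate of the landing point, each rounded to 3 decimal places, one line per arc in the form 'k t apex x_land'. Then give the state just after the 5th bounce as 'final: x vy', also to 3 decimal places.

Arc 1: start y=16.670, vy=6.860 → t=2.671, apex=19.069, x_land=24.199, impact vy=-19.342
  bounce: vy ← 0.73·19.342 = 14.120
Arc 2: start y=0.000, vy=14.120 → t=2.879, apex=10.162, x_land=50.280, impact vy=-14.120
  bounce: vy ← 0.73·14.120 = 10.308
Arc 3: start y=0.000, vy=10.308 → t=2.101, apex=5.415, x_land=69.319, impact vy=-10.308
  bounce: vy ← 0.73·10.308 = 7.524
Arc 4: start y=0.000, vy=7.524 → t=1.534, apex=2.886, x_land=83.217, impact vy=-7.524
  bounce: vy ← 0.73·7.524 = 5.493
Arc 5: start y=0.000, vy=5.493 → t=1.120, apex=1.538, x_land=93.363, impact vy=-5.493
  bounce: vy ← 0.73·5.493 = 4.010

1 2.671 19.069 24.199
2 2.879 10.162 50.280
3 2.101 5.415 69.319
4 1.534 2.886 83.217
5 1.120 1.538 93.363
final: 93.363 4.010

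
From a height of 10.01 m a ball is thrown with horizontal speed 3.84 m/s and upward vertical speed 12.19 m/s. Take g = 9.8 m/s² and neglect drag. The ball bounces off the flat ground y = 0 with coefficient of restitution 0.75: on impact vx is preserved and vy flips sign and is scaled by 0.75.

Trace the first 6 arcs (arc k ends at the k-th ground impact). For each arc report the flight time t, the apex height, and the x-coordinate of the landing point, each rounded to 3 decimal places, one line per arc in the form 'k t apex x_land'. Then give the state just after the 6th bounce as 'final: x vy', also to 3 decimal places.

1 3.139 17.591 12.052
2 2.842 9.895 22.966
3 2.132 5.566 31.151
4 1.599 3.131 37.290
5 1.199 1.761 41.895
6 0.899 0.991 45.348
final: 45.348 3.305

Arc 1: start y=10.010, vy=12.190 → t=3.139, apex=17.591, x_land=12.052, impact vy=-18.569
  bounce: vy ← 0.75·18.569 = 13.926
Arc 2: start y=0.000, vy=13.926 → t=2.842, apex=9.895, x_land=22.966, impact vy=-13.926
  bounce: vy ← 0.75·13.926 = 10.445
Arc 3: start y=0.000, vy=10.445 → t=2.132, apex=5.566, x_land=31.151, impact vy=-10.445
  bounce: vy ← 0.75·10.445 = 7.834
Arc 4: start y=0.000, vy=7.834 → t=1.599, apex=3.131, x_land=37.290, impact vy=-7.834
  bounce: vy ← 0.75·7.834 = 5.875
Arc 5: start y=0.000, vy=5.875 → t=1.199, apex=1.761, x_land=41.895, impact vy=-5.875
  bounce: vy ← 0.75·5.875 = 4.406
Arc 6: start y=0.000, vy=4.406 → t=0.899, apex=0.991, x_land=45.348, impact vy=-4.406
  bounce: vy ← 0.75·4.406 = 3.305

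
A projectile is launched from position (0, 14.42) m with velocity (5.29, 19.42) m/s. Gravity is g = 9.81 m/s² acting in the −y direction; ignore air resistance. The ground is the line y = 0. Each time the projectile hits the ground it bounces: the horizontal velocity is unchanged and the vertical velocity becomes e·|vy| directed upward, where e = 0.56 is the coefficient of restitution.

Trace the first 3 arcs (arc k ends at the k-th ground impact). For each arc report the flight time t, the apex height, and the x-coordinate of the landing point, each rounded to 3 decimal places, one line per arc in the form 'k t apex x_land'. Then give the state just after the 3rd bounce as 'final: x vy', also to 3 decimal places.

Arc 1: start y=14.420, vy=19.420 → t=4.599, apex=33.642, x_land=24.326, impact vy=-25.692
  bounce: vy ← 0.56·25.692 = 14.387
Arc 2: start y=0.000, vy=14.387 → t=2.933, apex=10.550, x_land=39.843, impact vy=-14.387
  bounce: vy ← 0.56·14.387 = 8.057
Arc 3: start y=0.000, vy=8.057 → t=1.643, apex=3.309, x_land=48.532, impact vy=-8.057
  bounce: vy ← 0.56·8.057 = 4.512

1 4.599 33.642 24.326
2 2.933 10.550 39.843
3 1.643 3.309 48.532
final: 48.532 4.512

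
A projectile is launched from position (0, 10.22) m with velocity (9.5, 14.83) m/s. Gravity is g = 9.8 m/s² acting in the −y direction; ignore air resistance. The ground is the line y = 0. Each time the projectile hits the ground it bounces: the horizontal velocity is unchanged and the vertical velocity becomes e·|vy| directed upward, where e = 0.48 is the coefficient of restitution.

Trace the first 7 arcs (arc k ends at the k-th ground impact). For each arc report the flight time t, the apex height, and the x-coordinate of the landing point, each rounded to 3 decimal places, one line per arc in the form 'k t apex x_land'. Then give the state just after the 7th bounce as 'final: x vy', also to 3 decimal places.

1 3.605 21.441 34.248
2 2.008 4.940 53.326
3 0.964 1.138 62.483
4 0.463 0.262 66.878
5 0.222 0.060 68.988
6 0.107 0.014 70.001
7 0.051 0.003 70.487
final: 70.487 0.120

Arc 1: start y=10.220, vy=14.830 → t=3.605, apex=21.441, x_land=34.248, impact vy=-20.500
  bounce: vy ← 0.48·20.500 = 9.840
Arc 2: start y=0.000, vy=9.840 → t=2.008, apex=4.940, x_land=53.326, impact vy=-9.840
  bounce: vy ← 0.48·9.840 = 4.723
Arc 3: start y=0.000, vy=4.723 → t=0.964, apex=1.138, x_land=62.483, impact vy=-4.723
  bounce: vy ← 0.48·4.723 = 2.267
Arc 4: start y=0.000, vy=2.267 → t=0.463, apex=0.262, x_land=66.878, impact vy=-2.267
  bounce: vy ← 0.48·2.267 = 1.088
Arc 5: start y=0.000, vy=1.088 → t=0.222, apex=0.060, x_land=68.988, impact vy=-1.088
  bounce: vy ← 0.48·1.088 = 0.522
Arc 6: start y=0.000, vy=0.522 → t=0.107, apex=0.014, x_land=70.001, impact vy=-0.522
  bounce: vy ← 0.48·0.522 = 0.251
Arc 7: start y=0.000, vy=0.251 → t=0.051, apex=0.003, x_land=70.487, impact vy=-0.251
  bounce: vy ← 0.48·0.251 = 0.120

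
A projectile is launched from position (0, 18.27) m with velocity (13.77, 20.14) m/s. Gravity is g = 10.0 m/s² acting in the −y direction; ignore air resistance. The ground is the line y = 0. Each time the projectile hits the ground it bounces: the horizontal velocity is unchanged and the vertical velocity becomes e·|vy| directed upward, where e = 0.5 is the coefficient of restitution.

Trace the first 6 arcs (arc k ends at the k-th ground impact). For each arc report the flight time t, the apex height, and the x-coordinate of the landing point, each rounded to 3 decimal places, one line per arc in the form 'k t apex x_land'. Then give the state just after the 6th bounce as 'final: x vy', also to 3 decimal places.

Arc 1: start y=18.270, vy=20.140 → t=4.791, apex=38.551, x_land=65.968, impact vy=-27.767
  bounce: vy ← 0.5·27.767 = 13.884
Arc 2: start y=0.000, vy=13.884 → t=2.777, apex=9.638, x_land=104.204, impact vy=-13.884
  bounce: vy ← 0.5·13.884 = 6.942
Arc 3: start y=0.000, vy=6.942 → t=1.388, apex=2.409, x_land=123.322, impact vy=-6.942
  bounce: vy ← 0.5·6.942 = 3.471
Arc 4: start y=0.000, vy=3.471 → t=0.694, apex=0.602, x_land=132.880, impact vy=-3.471
  bounce: vy ← 0.5·3.471 = 1.735
Arc 5: start y=0.000, vy=1.735 → t=0.347, apex=0.151, x_land=137.660, impact vy=-1.735
  bounce: vy ← 0.5·1.735 = 0.868
Arc 6: start y=0.000, vy=0.868 → t=0.174, apex=0.038, x_land=140.050, impact vy=-0.868
  bounce: vy ← 0.5·0.868 = 0.434

1 4.791 38.551 65.968
2 2.777 9.638 104.204
3 1.388 2.409 123.322
4 0.694 0.602 132.880
5 0.347 0.151 137.660
6 0.174 0.038 140.050
final: 140.050 0.434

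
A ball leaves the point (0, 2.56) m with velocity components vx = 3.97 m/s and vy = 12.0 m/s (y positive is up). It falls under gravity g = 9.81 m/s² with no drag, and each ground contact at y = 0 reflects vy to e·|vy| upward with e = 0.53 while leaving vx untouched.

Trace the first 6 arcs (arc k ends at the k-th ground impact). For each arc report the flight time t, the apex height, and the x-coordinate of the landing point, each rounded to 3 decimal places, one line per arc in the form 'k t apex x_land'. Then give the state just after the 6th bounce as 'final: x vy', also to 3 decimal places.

1 2.644 9.899 10.496
2 1.506 2.781 16.475
3 0.798 0.781 19.643
4 0.423 0.219 21.322
5 0.224 0.062 22.212
6 0.119 0.017 22.684
final: 22.684 0.309

Arc 1: start y=2.560, vy=12.000 → t=2.644, apex=9.899, x_land=10.496, impact vy=-13.937
  bounce: vy ← 0.53·13.937 = 7.386
Arc 2: start y=0.000, vy=7.386 → t=1.506, apex=2.781, x_land=16.475, impact vy=-7.386
  bounce: vy ← 0.53·7.386 = 3.915
Arc 3: start y=0.000, vy=3.915 → t=0.798, apex=0.781, x_land=19.643, impact vy=-3.915
  bounce: vy ← 0.53·3.915 = 2.075
Arc 4: start y=0.000, vy=2.075 → t=0.423, apex=0.219, x_land=21.322, impact vy=-2.075
  bounce: vy ← 0.53·2.075 = 1.100
Arc 5: start y=0.000, vy=1.100 → t=0.224, apex=0.062, x_land=22.212, impact vy=-1.100
  bounce: vy ← 0.53·1.100 = 0.583
Arc 6: start y=0.000, vy=0.583 → t=0.119, apex=0.017, x_land=22.684, impact vy=-0.583
  bounce: vy ← 0.53·0.583 = 0.309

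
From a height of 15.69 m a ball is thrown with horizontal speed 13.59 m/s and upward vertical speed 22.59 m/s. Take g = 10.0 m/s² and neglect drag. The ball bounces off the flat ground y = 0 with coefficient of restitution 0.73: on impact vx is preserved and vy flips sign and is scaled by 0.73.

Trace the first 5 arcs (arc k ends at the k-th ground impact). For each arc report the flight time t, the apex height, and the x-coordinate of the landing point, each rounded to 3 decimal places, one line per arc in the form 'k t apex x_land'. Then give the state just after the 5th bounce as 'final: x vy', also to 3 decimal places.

1 5.130 41.205 69.713
2 4.191 21.958 126.672
3 3.060 11.702 168.253
4 2.234 6.236 198.606
5 1.630 3.323 220.764
final: 220.764 5.951

Arc 1: start y=15.690, vy=22.590 → t=5.130, apex=41.205, x_land=69.713, impact vy=-28.707
  bounce: vy ← 0.73·28.707 = 20.956
Arc 2: start y=0.000, vy=20.956 → t=4.191, apex=21.958, x_land=126.672, impact vy=-20.956
  bounce: vy ← 0.73·20.956 = 15.298
Arc 3: start y=0.000, vy=15.298 → t=3.060, apex=11.702, x_land=168.253, impact vy=-15.298
  bounce: vy ← 0.73·15.298 = 11.168
Arc 4: start y=0.000, vy=11.168 → t=2.234, apex=6.236, x_land=198.606, impact vy=-11.168
  bounce: vy ← 0.73·11.168 = 8.152
Arc 5: start y=0.000, vy=8.152 → t=1.630, apex=3.323, x_land=220.764, impact vy=-8.152
  bounce: vy ← 0.73·8.152 = 5.951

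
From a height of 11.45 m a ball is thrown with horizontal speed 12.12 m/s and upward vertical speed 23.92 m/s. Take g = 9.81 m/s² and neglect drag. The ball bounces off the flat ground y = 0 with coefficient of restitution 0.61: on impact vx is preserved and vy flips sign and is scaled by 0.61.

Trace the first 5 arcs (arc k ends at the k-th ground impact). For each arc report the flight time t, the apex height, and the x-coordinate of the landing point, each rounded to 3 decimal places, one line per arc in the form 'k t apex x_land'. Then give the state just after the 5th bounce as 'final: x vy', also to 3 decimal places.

Arc 1: start y=11.450, vy=23.920 → t=5.316, apex=40.612, x_land=64.427, impact vy=-28.228
  bounce: vy ← 0.61·28.228 = 17.219
Arc 2: start y=0.000, vy=17.219 → t=3.511, apex=15.112, x_land=106.975, impact vy=-17.219
  bounce: vy ← 0.61·17.219 = 10.504
Arc 3: start y=0.000, vy=10.504 → t=2.141, apex=5.623, x_land=132.929, impact vy=-10.504
  bounce: vy ← 0.61·10.504 = 6.407
Arc 4: start y=0.000, vy=6.407 → t=1.306, apex=2.092, x_land=148.760, impact vy=-6.407
  bounce: vy ← 0.61·6.407 = 3.908
Arc 5: start y=0.000, vy=3.908 → t=0.797, apex=0.779, x_land=158.418, impact vy=-3.908
  bounce: vy ← 0.61·3.908 = 2.384

1 5.316 40.612 64.427
2 3.511 15.112 106.975
3 2.141 5.623 132.929
4 1.306 2.092 148.760
5 0.797 0.779 158.418
final: 158.418 2.384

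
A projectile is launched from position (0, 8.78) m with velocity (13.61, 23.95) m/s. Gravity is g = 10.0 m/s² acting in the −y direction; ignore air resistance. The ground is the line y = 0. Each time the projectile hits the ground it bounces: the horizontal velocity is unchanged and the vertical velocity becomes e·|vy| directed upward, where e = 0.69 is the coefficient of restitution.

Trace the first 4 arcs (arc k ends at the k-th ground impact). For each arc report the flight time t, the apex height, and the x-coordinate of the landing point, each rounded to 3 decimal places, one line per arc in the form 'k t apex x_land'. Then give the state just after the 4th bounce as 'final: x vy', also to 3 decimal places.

1 5.132 37.460 69.849
2 3.777 17.835 121.257
3 2.606 8.491 156.729
4 1.798 4.043 181.205
final: 181.205 6.204

Arc 1: start y=8.780, vy=23.950 → t=5.132, apex=37.460, x_land=69.849, impact vy=-27.372
  bounce: vy ← 0.69·27.372 = 18.886
Arc 2: start y=0.000, vy=18.886 → t=3.777, apex=17.835, x_land=121.257, impact vy=-18.886
  bounce: vy ← 0.69·18.886 = 13.032
Arc 3: start y=0.000, vy=13.032 → t=2.606, apex=8.491, x_land=156.729, impact vy=-13.032
  bounce: vy ← 0.69·13.032 = 8.992
Arc 4: start y=0.000, vy=8.992 → t=1.798, apex=4.043, x_land=181.205, impact vy=-8.992
  bounce: vy ← 0.69·8.992 = 6.204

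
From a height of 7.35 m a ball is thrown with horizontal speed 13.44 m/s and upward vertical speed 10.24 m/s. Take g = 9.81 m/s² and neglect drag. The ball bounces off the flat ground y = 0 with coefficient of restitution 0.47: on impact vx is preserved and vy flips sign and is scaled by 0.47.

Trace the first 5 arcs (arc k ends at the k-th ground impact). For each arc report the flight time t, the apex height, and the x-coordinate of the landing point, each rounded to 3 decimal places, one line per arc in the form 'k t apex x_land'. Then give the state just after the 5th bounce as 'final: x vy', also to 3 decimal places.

1 2.653 12.694 35.651
2 1.512 2.804 55.975
3 0.711 0.619 65.527
4 0.334 0.137 70.017
5 0.157 0.030 72.127
final: 72.127 0.362

Arc 1: start y=7.350, vy=10.240 → t=2.653, apex=12.694, x_land=35.651, impact vy=-15.782
  bounce: vy ← 0.47·15.782 = 7.417
Arc 2: start y=0.000, vy=7.417 → t=1.512, apex=2.804, x_land=55.975, impact vy=-7.417
  bounce: vy ← 0.47·7.417 = 3.486
Arc 3: start y=0.000, vy=3.486 → t=0.711, apex=0.619, x_land=65.527, impact vy=-3.486
  bounce: vy ← 0.47·3.486 = 1.639
Arc 4: start y=0.000, vy=1.639 → t=0.334, apex=0.137, x_land=70.017, impact vy=-1.639
  bounce: vy ← 0.47·1.639 = 0.770
Arc 5: start y=0.000, vy=0.770 → t=0.157, apex=0.030, x_land=72.127, impact vy=-0.770
  bounce: vy ← 0.47·0.770 = 0.362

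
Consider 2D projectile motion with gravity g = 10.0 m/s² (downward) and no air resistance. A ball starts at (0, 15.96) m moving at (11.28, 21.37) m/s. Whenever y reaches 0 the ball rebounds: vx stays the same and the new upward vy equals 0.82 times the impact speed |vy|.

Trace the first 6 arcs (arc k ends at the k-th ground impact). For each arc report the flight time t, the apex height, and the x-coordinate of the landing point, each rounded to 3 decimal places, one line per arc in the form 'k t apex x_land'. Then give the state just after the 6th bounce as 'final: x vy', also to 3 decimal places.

1 4.922 38.794 55.525
2 4.568 26.085 107.054
3 3.746 17.540 149.308
4 3.072 11.794 183.955
5 2.519 7.930 212.367
6 2.065 5.332 235.664
final: 235.664 8.468

Arc 1: start y=15.960, vy=21.370 → t=4.922, apex=38.794, x_land=55.525, impact vy=-27.855
  bounce: vy ← 0.82·27.855 = 22.841
Arc 2: start y=0.000, vy=22.841 → t=4.568, apex=26.085, x_land=107.054, impact vy=-22.841
  bounce: vy ← 0.82·22.841 = 18.729
Arc 3: start y=0.000, vy=18.729 → t=3.746, apex=17.540, x_land=149.308, impact vy=-18.729
  bounce: vy ← 0.82·18.729 = 15.358
Arc 4: start y=0.000, vy=15.358 → t=3.072, apex=11.794, x_land=183.955, impact vy=-15.358
  bounce: vy ← 0.82·15.358 = 12.594
Arc 5: start y=0.000, vy=12.594 → t=2.519, apex=7.930, x_land=212.367, impact vy=-12.594
  bounce: vy ← 0.82·12.594 = 10.327
Arc 6: start y=0.000, vy=10.327 → t=2.065, apex=5.332, x_land=235.664, impact vy=-10.327
  bounce: vy ← 0.82·10.327 = 8.468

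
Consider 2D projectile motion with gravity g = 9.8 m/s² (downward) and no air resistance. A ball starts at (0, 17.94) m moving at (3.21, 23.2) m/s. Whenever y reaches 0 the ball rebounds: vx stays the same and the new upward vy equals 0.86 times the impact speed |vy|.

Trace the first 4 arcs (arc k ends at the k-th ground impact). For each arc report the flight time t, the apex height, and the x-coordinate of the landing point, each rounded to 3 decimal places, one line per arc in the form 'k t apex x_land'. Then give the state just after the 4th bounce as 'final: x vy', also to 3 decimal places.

1 5.411 45.401 17.370
2 5.236 33.579 34.176
3 4.503 24.835 48.630
4 3.872 18.368 61.060
final: 61.060 16.318

Arc 1: start y=17.940, vy=23.200 → t=5.411, apex=45.401, x_land=17.370, impact vy=-29.831
  bounce: vy ← 0.86·29.831 = 25.654
Arc 2: start y=0.000, vy=25.654 → t=5.236, apex=33.579, x_land=34.176, impact vy=-25.654
  bounce: vy ← 0.86·25.654 = 22.063
Arc 3: start y=0.000, vy=22.063 → t=4.503, apex=24.835, x_land=48.630, impact vy=-22.063
  bounce: vy ← 0.86·22.063 = 18.974
Arc 4: start y=0.000, vy=18.974 → t=3.872, apex=18.368, x_land=61.060, impact vy=-18.974
  bounce: vy ← 0.86·18.974 = 16.318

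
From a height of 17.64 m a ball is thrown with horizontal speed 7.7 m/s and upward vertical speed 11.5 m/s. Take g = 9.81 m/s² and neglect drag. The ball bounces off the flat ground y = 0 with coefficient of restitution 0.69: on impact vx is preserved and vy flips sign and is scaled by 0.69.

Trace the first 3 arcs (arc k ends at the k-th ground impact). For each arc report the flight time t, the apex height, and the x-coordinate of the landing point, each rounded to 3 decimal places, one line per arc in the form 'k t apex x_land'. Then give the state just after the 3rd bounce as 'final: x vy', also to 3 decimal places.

1 3.402 24.381 26.193
2 3.077 11.608 49.884
3 2.123 5.526 66.230
final: 66.230 7.185

Arc 1: start y=17.640, vy=11.500 → t=3.402, apex=24.381, x_land=26.193, impact vy=-21.871
  bounce: vy ← 0.69·21.871 = 15.091
Arc 2: start y=0.000, vy=15.091 → t=3.077, apex=11.608, x_land=49.884, impact vy=-15.091
  bounce: vy ← 0.69·15.091 = 10.413
Arc 3: start y=0.000, vy=10.413 → t=2.123, apex=5.526, x_land=66.230, impact vy=-10.413
  bounce: vy ← 0.69·10.413 = 7.185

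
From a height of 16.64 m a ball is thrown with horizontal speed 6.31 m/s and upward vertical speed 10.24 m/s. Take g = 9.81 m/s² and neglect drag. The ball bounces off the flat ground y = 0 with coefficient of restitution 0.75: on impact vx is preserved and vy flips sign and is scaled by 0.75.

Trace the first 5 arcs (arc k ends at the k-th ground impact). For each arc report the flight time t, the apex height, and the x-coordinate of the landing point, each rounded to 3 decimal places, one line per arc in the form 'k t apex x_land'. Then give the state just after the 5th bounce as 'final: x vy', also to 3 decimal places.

Arc 1: start y=16.640, vy=10.240 → t=3.161, apex=21.984, x_land=19.945, impact vy=-20.769
  bounce: vy ← 0.75·20.769 = 15.576
Arc 2: start y=0.000, vy=15.576 → t=3.176, apex=12.366, x_land=39.984, impact vy=-15.576
  bounce: vy ← 0.75·15.576 = 11.682
Arc 3: start y=0.000, vy=11.682 → t=2.382, apex=6.956, x_land=55.012, impact vy=-11.682
  bounce: vy ← 0.75·11.682 = 8.762
Arc 4: start y=0.000, vy=8.762 → t=1.786, apex=3.913, x_land=66.284, impact vy=-8.762
  bounce: vy ← 0.75·8.762 = 6.571
Arc 5: start y=0.000, vy=6.571 → t=1.340, apex=2.201, x_land=74.737, impact vy=-6.571
  bounce: vy ← 0.75·6.571 = 4.928

1 3.161 21.984 19.945
2 3.176 12.366 39.984
3 2.382 6.956 55.012
4 1.786 3.913 66.284
5 1.340 2.201 74.737
final: 74.737 4.928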